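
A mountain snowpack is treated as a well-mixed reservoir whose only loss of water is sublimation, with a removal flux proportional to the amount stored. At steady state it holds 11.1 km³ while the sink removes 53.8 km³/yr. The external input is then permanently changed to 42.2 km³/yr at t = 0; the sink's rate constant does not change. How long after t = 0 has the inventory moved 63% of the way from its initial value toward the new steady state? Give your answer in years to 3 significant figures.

0.205 yr

τ = M₀/F₀ = 11.1/53.8 = 0.2063 yr.
The remaining gap fraction is e^(−t/τ); 63% covered ⇒ e^(−t/τ) = 0.370.
t = −τ ln(0.370) = 0.2063 × 0.9943 = 0.2051 yr.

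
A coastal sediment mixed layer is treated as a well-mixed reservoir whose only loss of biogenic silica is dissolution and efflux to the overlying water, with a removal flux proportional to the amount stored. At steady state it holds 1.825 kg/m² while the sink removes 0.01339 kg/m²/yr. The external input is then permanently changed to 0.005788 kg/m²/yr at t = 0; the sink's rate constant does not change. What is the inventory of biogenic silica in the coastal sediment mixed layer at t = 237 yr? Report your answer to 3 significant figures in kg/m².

The sink rate constant is k = F₀/M₀ = 0.01339/1.825 = 0.007337 yr⁻¹.
Solving dM/dt = F₁ − kM with M(0) = M₀ gives M(t) = F₁/k + (M₀ − F₁/k)·e^(−kt).
F₁/k = 0.005788/0.007337 = 0.78888 kg/m²; kt = 0.007337 × 237 = 1.739, e^(−kt) = 0.1757.
M(237) = 0.78888 + (1.825 − 0.78888) × 0.1757 = 0.78888 + 0.1821 = 0.97095 kg/m².

0.971 kg/m²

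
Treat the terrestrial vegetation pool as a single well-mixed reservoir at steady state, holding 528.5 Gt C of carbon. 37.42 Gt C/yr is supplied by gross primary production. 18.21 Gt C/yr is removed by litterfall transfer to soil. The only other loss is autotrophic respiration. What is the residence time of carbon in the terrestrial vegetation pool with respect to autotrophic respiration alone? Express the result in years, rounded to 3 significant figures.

At steady state ΣF_in = ΣF_out.
ΣF_in = 37.420 Gt C/yr.
Autotrophic respiration flux = ΣF_in − (18.21) = 37.420 − 18.21 = 19.21 Gt C/yr.
τ = M / F = 528.5 / 19.21 = 27.51 yr.

27.5 yr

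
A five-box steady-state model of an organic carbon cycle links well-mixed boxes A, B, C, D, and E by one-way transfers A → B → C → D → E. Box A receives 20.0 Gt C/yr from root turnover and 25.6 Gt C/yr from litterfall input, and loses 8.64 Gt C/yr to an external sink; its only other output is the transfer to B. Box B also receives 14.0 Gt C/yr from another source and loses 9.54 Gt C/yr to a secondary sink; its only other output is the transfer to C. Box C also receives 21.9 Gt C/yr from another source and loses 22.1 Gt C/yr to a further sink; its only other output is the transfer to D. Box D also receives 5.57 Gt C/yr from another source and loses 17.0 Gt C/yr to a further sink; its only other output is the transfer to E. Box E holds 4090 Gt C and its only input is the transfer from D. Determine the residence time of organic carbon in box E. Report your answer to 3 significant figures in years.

Box A: F(A→B) = (20.0 + 25.6) − 8.64 = 36.960 Gt C/yr.
Box B: F(B→C) = (36.960 + 14.0) − 9.54 = 41.420 Gt C/yr.
Box C: F(C→D) = (41.420 + 21.9) − 22.1 = 41.220 Gt C/yr.
Box D: F(D→E) = (41.220 + 5.57) − 17.0 = 29.790 Gt C/yr.
Box E throughput = its input = 29.790 Gt C/yr; τ = 4090 / 29.790 = 137.3 yr.

137 yr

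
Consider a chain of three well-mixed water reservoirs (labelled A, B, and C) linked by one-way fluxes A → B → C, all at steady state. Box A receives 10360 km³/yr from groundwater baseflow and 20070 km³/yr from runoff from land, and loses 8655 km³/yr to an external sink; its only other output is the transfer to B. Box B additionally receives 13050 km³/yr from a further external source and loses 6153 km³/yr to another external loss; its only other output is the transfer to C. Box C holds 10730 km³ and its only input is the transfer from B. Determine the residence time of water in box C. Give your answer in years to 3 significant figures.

Box A: F(A→B) = (10360 + 20070) − 8655 = 21775 km³/yr.
Box B: F(B→C) = (21775 + 13050) − 6153 = 28672 km³/yr.
Box C throughput = its input = 28672 km³/yr; τ = 10730 / 28672 = 0.3742 yr.

0.374 yr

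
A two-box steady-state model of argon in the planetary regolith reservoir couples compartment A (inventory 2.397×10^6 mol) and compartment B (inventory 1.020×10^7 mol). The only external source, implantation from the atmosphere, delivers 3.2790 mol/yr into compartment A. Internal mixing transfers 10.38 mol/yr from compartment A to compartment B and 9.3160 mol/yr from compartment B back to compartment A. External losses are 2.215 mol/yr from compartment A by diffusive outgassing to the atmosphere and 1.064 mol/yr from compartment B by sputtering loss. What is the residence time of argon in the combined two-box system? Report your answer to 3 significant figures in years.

Residence time in the combined system uses the total inventory and the total *external* removal — internal exchanges between the two boxes cancel.
M_total = 2.397×10^6 + 1.020×10^7 = 1.2597×10^7 mol.
ΣF_external_out = 2.215 + 1.064 = 3.2790 mol/yr.
τ = M_total / ΣF_ext = 1.2597×10^7 / 3.2790 = 3.842×10^6 yr.

3.84×10^6 yr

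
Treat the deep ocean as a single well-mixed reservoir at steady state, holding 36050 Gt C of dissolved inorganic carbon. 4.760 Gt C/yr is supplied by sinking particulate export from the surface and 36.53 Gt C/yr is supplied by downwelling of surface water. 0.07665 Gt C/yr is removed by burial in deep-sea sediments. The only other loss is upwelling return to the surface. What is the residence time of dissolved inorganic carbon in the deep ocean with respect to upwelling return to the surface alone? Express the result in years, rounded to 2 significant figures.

870 yr

At steady state ΣF_in = ΣF_out.
ΣF_in = 4.760 + 36.53 = 41.290 Gt C/yr.
Upwelling return to the surface flux = ΣF_in − (0.07665) = 41.290 − 0.07665 = 41.21 Gt C/yr.
τ = M / F = 36050 / 41.21 = 874.7 yr.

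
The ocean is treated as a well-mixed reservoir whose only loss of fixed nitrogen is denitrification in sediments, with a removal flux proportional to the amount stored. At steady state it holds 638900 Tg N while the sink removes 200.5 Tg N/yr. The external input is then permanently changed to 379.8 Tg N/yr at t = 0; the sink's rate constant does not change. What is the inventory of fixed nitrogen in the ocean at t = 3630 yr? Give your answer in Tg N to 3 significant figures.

The sink rate constant is k = F₀/M₀ = 200.5/638900 = 0.0003138 yr⁻¹.
Solving dM/dt = F₁ − kM with M(0) = M₀ gives M(t) = F₁/k + (M₀ − F₁/k)·e^(−kt).
F₁/k = 379.8/0.0003138 = 1.2102×10^6 Tg N; kt = 0.0003138 × 3630 = 1.139, e^(−kt) = 0.3201.
M(3630) = 1.2102×10^6 + (638900 − 1.2102×10^6) × 0.3201 = 1.2102×10^6 − 182900 = 1.0274×10^6 Tg N.

1.03×10^6 Tg N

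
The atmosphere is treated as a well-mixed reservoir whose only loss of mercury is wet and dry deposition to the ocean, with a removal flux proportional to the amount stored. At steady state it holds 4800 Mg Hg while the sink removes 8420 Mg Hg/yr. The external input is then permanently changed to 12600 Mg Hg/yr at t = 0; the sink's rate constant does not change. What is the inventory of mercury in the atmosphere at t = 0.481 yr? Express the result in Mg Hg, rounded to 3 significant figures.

Residence time τ = M₀/F₀ = 0.5701 yr. The eventual steady state is M_∞ = M₀·(F₁/F₀) = 4800 × 12600/8420 = 7182.9 Mg Hg.
The anomaly ΔM(t) = M(t) − M_∞ decays as ΔM₀·e^(−t/τ) with ΔM₀ = 4800 − 7182.9 = −2383 Mg Hg.
At t = 0.481 yr, e^(−t/τ) = e^(−0.8438) = 0.4301, so ΔM = −1025 Mg Hg and M = 7182.9 − 1025 = 6158.0 Mg Hg.

6160 Mg Hg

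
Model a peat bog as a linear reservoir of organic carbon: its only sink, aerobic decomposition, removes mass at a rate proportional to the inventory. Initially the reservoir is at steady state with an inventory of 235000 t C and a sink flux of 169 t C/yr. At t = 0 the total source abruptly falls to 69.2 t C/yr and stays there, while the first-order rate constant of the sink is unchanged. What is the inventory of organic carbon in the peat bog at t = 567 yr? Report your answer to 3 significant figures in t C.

189000 t C

Residence time τ = M₀/F₀ = 1391 yr. The eventual steady state is M_∞ = M₀·(F₁/F₀) = 235000 × 69.2/169 = 96225 t C.
The anomaly ΔM(t) = M(t) − M_∞ decays as ΔM₀·e^(−t/τ) with ΔM₀ = 235000 − 96225 = 138800 t C.
At t = 567 yr, e^(−t/τ) = e^(−0.4078) = 0.6651, so ΔM = 92300 t C and M = 96225 + 92300 = 188530 t C.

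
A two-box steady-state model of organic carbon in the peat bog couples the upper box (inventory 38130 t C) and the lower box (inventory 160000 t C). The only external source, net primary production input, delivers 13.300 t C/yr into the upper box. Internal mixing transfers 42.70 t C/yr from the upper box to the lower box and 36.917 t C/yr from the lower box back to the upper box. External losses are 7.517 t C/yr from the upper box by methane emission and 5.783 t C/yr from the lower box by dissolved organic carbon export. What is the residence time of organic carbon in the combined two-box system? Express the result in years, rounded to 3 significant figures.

Treat the two boxes together as one reservoir: the mixing fluxes between them are internal recycling, so τ = ΣM / Σ(external losses).
M_total = 38130 + 160000 = 198130 t C.
ΣF_external_out = 7.517 + 5.783 = 13.300 t C/yr.
τ = M_total / ΣF_ext = 198130 / 13.300 = 14900 yr.

14900 yr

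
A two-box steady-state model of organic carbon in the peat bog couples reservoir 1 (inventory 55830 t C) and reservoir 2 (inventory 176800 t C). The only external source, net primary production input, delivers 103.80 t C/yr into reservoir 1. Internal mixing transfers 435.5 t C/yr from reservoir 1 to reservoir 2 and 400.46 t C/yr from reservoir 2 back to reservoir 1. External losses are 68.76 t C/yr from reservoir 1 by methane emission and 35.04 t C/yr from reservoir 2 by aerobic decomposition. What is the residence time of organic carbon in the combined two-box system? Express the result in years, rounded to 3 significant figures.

2240 yr

Residence time in the combined system uses the total inventory and the total *external* removal — internal exchanges between the two boxes cancel.
M_total = 55830 + 176800 = 232630 t C.
ΣF_external_out = 68.76 + 35.04 = 103.80 t C/yr.
τ = M_total / ΣF_ext = 232630 / 103.80 = 2241 yr.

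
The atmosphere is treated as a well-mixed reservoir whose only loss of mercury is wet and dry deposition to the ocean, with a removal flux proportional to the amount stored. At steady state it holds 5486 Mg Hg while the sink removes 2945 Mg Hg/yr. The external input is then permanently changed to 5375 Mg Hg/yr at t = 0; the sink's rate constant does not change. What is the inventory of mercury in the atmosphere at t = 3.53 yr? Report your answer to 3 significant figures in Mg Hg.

τ = M₀/F₀ = 5486/2945 = 1.863 yr; rate constant k = 1/τ.
New steady state M_∞ = F₁/k = F₁·τ = 5375 × 1.863 = 10013 Mg Hg.
M(t) = M_∞ + (M₀ − M_∞)·e^(−t/τ); t/τ = 3.53/1.863 = 1.895, so e^(−t/τ) = 0.1503.
M(t) = 10013 − 4527 × 0.1503 = 9332.2 Mg Hg.

9330 Mg Hg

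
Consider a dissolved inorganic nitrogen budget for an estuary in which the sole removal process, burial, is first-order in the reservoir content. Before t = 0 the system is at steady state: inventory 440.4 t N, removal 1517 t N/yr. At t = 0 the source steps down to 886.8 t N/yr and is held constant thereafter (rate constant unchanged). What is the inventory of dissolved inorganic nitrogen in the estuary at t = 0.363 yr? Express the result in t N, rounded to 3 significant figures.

τ = M₀/F₀ = 440.4/1517 = 0.2903 yr; rate constant k = 1/τ.
New steady state M_∞ = F₁/k = F₁·τ = 886.8 × 0.2903 = 257.45 t N.
M(t) = M_∞ + (M₀ − M_∞)·e^(−t/τ); t/τ = 0.363/0.2903 = 1.250, so e^(−t/τ) = 0.2864.
M(t) = 257.45 + 183.0 × 0.2864 = 309.84 t N.

310 t N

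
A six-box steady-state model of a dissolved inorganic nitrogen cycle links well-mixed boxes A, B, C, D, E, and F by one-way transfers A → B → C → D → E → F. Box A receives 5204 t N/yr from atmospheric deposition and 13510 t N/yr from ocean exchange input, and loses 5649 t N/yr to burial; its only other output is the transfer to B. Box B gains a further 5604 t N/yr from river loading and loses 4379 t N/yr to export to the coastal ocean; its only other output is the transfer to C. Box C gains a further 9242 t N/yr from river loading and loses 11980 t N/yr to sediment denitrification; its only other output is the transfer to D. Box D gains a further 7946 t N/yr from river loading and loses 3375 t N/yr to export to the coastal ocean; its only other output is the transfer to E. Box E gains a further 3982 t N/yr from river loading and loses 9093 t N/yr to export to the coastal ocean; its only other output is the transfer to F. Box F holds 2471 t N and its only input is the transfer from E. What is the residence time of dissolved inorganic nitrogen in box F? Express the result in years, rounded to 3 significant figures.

0.224 yr

Box A: F(A→B) = (5204 + 13510) − 5649 = 13065 t N/yr.
Box B: F(B→C) = (13065 + 5604) − 4379 = 14290 t N/yr.
Box C: F(C→D) = (14290 + 9242) − 11980 = 11552 t N/yr.
Box D: F(D→E) = (11552 + 7946) − 3375 = 16123 t N/yr.
Box E: F(E→F) = (16123 + 3982) − 9093 = 11012 t N/yr.
Box F throughput = its input = 11012 t N/yr; τ = 2471 / 11012 = 0.2244 yr.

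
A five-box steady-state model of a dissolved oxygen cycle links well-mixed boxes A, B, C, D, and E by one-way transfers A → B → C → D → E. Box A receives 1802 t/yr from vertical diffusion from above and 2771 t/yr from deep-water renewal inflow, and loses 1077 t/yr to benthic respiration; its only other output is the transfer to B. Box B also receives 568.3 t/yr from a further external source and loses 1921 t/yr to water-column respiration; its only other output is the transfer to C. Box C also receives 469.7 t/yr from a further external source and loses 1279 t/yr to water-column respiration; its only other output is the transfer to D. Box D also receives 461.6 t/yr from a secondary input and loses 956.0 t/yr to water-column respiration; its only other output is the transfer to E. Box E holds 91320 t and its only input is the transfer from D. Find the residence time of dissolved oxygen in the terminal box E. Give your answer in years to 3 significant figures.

109 yr

Box A: F(A→B) = (1802 + 2771) − 1077 = 3496.0 t/yr.
Box B: F(B→C) = (3496.0 + 568.3) − 1921 = 2143.3 t/yr.
Box C: F(C→D) = (2143.3 + 469.7) − 1279 = 1334.0 t/yr.
Box D: F(D→E) = (1334.0 + 461.6) − 956.0 = 839.60 t/yr.
Box E throughput = its input = 839.60 t/yr; τ = 91320 / 839.60 = 108.8 yr.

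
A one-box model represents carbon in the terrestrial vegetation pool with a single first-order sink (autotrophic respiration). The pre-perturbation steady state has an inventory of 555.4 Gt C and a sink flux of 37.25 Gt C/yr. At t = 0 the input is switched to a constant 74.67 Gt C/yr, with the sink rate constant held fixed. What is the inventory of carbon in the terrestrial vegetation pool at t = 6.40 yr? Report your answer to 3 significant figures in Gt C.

750 Gt C

Residence time τ = M₀/F₀ = 14.91 yr. The eventual steady state is M_∞ = M₀·(F₁/F₀) = 555.4 × 74.67/37.25 = 1113.3 Gt C.
The anomaly ΔM(t) = M(t) − M_∞ decays as ΔM₀·e^(−t/τ) with ΔM₀ = 555.4 − 1113.3 = −557.9 Gt C.
At t = 6.40 yr, e^(−t/τ) = e^(−0.4292) = 0.6510, so ΔM = −363.2 Gt C and M = 1113.3 − 363.2 = 750.12 Gt C.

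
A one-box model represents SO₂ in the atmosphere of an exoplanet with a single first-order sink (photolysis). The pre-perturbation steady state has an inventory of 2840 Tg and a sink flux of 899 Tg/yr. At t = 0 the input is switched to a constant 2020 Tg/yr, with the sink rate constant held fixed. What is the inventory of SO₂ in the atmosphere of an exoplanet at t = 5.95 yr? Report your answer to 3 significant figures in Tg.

Residence time τ = M₀/F₀ = 3.159 yr. The eventual steady state is M_∞ = M₀·(F₁/F₀) = 2840 × 2020/899 = 6381.3 Tg.
The anomaly ΔM(t) = M(t) − M_∞ decays as ΔM₀·e^(−t/τ) with ΔM₀ = 2840 − 6381.3 = −3541 Tg.
At t = 5.95 yr, e^(−t/τ) = e^(−1.883) = 0.1521, so ΔM = −538.5 Tg and M = 6381.3 − 538.5 = 5842.8 Tg.

5840 Tg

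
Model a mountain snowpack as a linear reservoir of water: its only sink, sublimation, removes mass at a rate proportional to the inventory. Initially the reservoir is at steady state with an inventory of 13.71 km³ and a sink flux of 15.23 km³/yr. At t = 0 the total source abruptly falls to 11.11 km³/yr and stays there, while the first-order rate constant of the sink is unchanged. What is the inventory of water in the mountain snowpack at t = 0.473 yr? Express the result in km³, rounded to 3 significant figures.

12.2 km³

τ = M₀/F₀ = 13.71/15.23 = 0.9002 yr; rate constant k = 1/τ.
New steady state M_∞ = F₁/k = F₁·τ = 11.11 × 0.9002 = 10.001 km³.
M(t) = M_∞ + (M₀ − M_∞)·e^(−t/τ); t/τ = 0.473/0.9002 = 0.5254, so e^(−t/τ) = 0.5913.
M(t) = 10.001 + 3.709 × 0.5913 = 12.194 km³.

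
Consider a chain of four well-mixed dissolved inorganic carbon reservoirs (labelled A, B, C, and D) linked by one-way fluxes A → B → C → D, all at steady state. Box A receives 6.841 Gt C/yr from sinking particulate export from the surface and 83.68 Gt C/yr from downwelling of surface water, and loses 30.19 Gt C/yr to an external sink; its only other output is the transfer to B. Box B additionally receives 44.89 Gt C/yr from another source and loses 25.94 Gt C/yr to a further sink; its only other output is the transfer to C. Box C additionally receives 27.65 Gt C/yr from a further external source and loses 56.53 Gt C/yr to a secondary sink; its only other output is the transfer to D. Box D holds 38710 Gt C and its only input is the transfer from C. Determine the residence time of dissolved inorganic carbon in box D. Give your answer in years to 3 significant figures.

768 yr

Box A: F(A→B) = (6.841 + 83.68) − 30.19 = 60.331 Gt C/yr.
Box B: F(B→C) = (60.331 + 44.89) − 25.94 = 79.281 Gt C/yr.
Box C: F(C→D) = (79.281 + 27.65) − 56.53 = 50.401 Gt C/yr.
Box D throughput = its input = 50.401 Gt C/yr; τ = 38710 / 50.401 = 768.0 yr.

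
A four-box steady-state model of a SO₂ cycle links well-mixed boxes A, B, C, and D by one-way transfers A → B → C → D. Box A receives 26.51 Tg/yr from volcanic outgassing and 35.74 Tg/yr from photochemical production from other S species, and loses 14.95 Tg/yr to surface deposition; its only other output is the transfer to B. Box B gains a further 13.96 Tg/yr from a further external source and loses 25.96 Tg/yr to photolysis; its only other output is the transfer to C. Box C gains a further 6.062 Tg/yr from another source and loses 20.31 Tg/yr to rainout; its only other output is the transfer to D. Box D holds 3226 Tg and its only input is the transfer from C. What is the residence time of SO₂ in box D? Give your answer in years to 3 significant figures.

Box A: F(A→B) = (26.51 + 35.74) − 14.95 = 47.300 Tg/yr.
Box B: F(B→C) = (47.300 + 13.96) − 25.96 = 35.300 Tg/yr.
Box C: F(C→D) = (35.300 + 6.062) − 20.31 = 21.052 Tg/yr.
Box D throughput = its input = 21.052 Tg/yr; τ = 3226 / 21.052 = 153.2 yr.

153 yr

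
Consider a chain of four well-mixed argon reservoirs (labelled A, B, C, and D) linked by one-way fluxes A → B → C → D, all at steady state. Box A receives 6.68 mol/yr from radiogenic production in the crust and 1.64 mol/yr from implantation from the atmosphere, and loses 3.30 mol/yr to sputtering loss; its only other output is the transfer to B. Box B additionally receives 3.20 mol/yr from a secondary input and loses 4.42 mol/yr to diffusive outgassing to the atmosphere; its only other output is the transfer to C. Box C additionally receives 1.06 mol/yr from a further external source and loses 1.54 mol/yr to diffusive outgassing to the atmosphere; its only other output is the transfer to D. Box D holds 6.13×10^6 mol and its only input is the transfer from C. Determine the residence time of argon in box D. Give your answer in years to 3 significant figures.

1.85×10^6 yr

Box A: F(A→B) = (6.68 + 1.64) − 3.30 = 5.0200 mol/yr.
Box B: F(B→C) = (5.0200 + 3.20) − 4.42 = 3.8000 mol/yr.
Box C: F(C→D) = (3.8000 + 1.06) − 1.54 = 3.3200 mol/yr.
Box D throughput = its input = 3.3200 mol/yr; τ = 6.13×10^6 / 3.3200 = 1.846×10^6 yr.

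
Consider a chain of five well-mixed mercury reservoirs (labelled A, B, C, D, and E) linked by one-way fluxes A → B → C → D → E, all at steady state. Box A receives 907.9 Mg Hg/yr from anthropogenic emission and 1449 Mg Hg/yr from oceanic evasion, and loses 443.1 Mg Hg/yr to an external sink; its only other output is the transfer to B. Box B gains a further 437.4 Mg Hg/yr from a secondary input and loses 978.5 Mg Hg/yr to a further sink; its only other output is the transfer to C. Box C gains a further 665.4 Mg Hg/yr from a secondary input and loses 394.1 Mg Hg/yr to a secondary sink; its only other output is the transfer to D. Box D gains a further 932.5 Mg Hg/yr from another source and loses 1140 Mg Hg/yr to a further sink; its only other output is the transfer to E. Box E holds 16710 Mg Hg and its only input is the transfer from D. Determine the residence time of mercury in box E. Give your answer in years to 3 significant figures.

Box A: F(A→B) = (907.9 + 1449) − 443.1 = 1913.8 Mg Hg/yr.
Box B: F(B→C) = (1913.8 + 437.4) − 978.5 = 1372.7 Mg Hg/yr.
Box C: F(C→D) = (1372.7 + 665.4) − 394.1 = 1644.0 Mg Hg/yr.
Box D: F(D→E) = (1644.0 + 932.5) − 1140 = 1436.5 Mg Hg/yr.
Box E throughput = its input = 1436.5 Mg Hg/yr; τ = 16710 / 1436.5 = 11.63 yr.

11.6 yr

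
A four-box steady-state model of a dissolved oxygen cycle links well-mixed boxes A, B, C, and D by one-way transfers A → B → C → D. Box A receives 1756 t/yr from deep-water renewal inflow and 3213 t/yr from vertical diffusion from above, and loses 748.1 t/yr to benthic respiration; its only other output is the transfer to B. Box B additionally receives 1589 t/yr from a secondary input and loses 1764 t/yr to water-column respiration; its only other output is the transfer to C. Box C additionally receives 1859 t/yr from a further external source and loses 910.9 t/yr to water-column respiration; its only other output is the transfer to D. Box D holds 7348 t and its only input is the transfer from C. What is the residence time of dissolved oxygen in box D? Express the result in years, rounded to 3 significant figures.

Box A: F(A→B) = (1756 + 3213) − 748.1 = 4220.9 t/yr.
Box B: F(B→C) = (4220.9 + 1589) − 1764 = 4045.9 t/yr.
Box C: F(C→D) = (4045.9 + 1859) − 910.9 = 4994.0 t/yr.
Box D throughput = its input = 4994.0 t/yr; τ = 7348 / 4994.0 = 1.471 yr.

1.47 yr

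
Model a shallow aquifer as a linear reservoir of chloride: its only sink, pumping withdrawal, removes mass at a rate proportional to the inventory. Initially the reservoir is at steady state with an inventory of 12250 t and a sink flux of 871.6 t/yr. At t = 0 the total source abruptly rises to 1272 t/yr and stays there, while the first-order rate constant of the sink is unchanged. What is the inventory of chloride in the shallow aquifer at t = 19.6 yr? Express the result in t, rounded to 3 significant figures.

16500 t

The sink rate constant is k = F₀/M₀ = 871.6/12250 = 0.07115 yr⁻¹.
Solving dM/dt = F₁ − kM with M(0) = M₀ gives M(t) = F₁/k + (M₀ − F₁/k)·e^(−kt).
F₁/k = 1272/0.07115 = 17877 t; kt = 0.07115 × 19.6 = 1.395, e^(−kt) = 0.2479.
M(19.6) = 17877 + (12250 − 17877) × 0.2479 = 17877 − 1395 = 16482 t.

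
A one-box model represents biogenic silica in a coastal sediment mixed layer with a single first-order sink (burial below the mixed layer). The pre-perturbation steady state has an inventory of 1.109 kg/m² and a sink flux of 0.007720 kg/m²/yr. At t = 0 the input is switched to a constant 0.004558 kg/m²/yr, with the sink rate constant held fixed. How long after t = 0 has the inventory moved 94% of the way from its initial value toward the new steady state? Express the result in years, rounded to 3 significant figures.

404 yr

τ = M₀/F₀ = 1.109/0.007720 = 143.7 yr.
The remaining gap fraction is e^(−t/τ); 94% covered ⇒ e^(−t/τ) = 0.0600.
t = −τ ln(0.0600) = 143.7 × 2.813 = 404.2 yr.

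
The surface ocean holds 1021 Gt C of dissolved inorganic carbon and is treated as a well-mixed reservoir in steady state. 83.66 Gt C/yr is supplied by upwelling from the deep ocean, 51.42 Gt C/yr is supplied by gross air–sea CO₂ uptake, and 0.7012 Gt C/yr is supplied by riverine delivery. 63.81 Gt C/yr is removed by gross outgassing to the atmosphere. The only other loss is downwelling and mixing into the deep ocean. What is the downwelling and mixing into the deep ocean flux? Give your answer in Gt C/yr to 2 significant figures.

72 Gt C/yr

At steady state ΣF_in = ΣF_out.
ΣF_in = 83.66 + 51.42 + 0.7012 = 135.78 Gt C/yr.
Downwelling and mixing into the deep ocean flux = ΣF_in − (63.81) = 135.78 − 63.81 = 71.97 Gt C/yr.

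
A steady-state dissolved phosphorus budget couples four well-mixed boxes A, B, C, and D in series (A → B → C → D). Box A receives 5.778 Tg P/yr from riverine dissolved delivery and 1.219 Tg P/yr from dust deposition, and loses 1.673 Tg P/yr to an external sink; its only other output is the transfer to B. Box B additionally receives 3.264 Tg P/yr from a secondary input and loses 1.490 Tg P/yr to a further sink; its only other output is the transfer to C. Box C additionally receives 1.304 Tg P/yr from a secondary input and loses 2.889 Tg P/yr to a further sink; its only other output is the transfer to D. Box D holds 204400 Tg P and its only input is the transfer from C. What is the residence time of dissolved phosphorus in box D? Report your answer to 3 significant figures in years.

Box A: F(A→B) = (5.778 + 1.219) − 1.673 = 5.3240 Tg P/yr.
Box B: F(B→C) = (5.3240 + 3.264) − 1.490 = 7.0980 Tg P/yr.
Box C: F(C→D) = (7.0980 + 1.304) − 2.889 = 5.5130 Tg P/yr.
Box D throughput = its input = 5.5130 Tg P/yr; τ = 204400 / 5.5130 = 37080 yr.

37100 yr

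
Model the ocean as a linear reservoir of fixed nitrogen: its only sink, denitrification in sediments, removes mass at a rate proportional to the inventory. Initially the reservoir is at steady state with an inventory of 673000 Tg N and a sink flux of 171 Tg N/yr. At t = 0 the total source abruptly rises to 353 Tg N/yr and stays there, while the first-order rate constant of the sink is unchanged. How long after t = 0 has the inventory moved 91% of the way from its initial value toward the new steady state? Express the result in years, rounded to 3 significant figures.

9480 yr

τ = M₀/F₀ = 673000/171 = 3936 yr.
The remaining gap fraction is e^(−t/τ); 91% covered ⇒ e^(−t/τ) = 0.0900.
t = −τ ln(0.0900) = 3936 × 2.408 = 9477 yr.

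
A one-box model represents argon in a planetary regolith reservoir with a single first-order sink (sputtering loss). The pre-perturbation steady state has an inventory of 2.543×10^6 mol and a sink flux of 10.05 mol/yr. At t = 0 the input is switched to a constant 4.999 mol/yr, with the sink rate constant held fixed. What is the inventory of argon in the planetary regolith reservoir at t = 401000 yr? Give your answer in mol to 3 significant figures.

1.53×10^6 mol

The sink rate constant is k = F₀/M₀ = 10.05/2.543×10^6 = 3.952×10^-6 yr⁻¹.
Solving dM/dt = F₁ − kM with M(0) = M₀ gives M(t) = F₁/k + (M₀ − F₁/k)·e^(−kt).
F₁/k = 4.999/3.952×10^-6 = 1.2649×10^6 mol; kt = 3.952×10^-6 × 401000 = 1.585, e^(−kt) = 0.2050.
M(401000) = 1.2649×10^6 + (2.543×10^6 − 1.2649×10^6) × 0.2050 = 1.2649×10^6 + 262000 = 1.5269×10^6 mol.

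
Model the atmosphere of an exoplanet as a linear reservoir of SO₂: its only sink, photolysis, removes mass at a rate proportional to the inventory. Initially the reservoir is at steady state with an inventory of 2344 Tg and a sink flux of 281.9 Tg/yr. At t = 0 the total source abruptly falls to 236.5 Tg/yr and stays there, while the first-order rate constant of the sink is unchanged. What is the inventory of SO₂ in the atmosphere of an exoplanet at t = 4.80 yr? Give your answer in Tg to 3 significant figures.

Residence time τ = M₀/F₀ = 8.315 yr. The eventual steady state is M_∞ = M₀·(F₁/F₀) = 2344 × 236.5/281.9 = 1966.5 Tg.
The anomaly ΔM(t) = M(t) − M_∞ decays as ΔM₀·e^(−t/τ) with ΔM₀ = 2344 − 1966.5 = 377.5 Tg.
At t = 4.80 yr, e^(−t/τ) = e^(−0.5773) = 0.5614, so ΔM = 211.9 Tg and M = 1966.5 + 211.9 = 2178.4 Tg.

2180 Tg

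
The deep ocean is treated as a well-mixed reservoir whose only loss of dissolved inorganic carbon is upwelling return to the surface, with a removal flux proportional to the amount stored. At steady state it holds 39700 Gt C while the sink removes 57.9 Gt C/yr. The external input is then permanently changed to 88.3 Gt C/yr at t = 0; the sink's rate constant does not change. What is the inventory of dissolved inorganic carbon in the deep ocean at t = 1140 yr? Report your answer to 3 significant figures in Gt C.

Residence time τ = M₀/F₀ = 685.7 yr. The eventual steady state is M_∞ = M₀·(F₁/F₀) = 39700 × 88.3/57.9 = 60544 Gt C.
The anomaly ΔM(t) = M(t) − M_∞ decays as ΔM₀·e^(−t/τ) with ΔM₀ = 39700 − 60544 = −20840 Gt C.
At t = 1140 yr, e^(−t/τ) = e^(−1.663) = 0.1896, so ΔM = −3953 Gt C and M = 60544 − 3953 = 56591 Gt C.

56600 Gt C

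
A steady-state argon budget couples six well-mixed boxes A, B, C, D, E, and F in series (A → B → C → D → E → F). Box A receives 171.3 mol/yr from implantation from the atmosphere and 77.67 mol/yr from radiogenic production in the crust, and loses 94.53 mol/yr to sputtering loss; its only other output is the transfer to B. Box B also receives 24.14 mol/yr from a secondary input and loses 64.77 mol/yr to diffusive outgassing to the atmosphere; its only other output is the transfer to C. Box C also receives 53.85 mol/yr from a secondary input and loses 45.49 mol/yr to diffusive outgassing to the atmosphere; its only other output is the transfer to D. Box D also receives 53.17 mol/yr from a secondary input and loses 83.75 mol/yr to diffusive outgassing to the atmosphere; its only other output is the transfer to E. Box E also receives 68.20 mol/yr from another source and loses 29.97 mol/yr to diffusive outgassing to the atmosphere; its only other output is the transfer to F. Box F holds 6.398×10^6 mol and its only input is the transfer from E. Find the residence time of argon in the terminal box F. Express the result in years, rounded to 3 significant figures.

49300 yr

Box A: F(A→B) = (171.3 + 77.67) − 94.53 = 154.44 mol/yr.
Box B: F(B→C) = (154.44 + 24.14) − 64.77 = 113.81 mol/yr.
Box C: F(C→D) = (113.81 + 53.85) − 45.49 = 122.17 mol/yr.
Box D: F(D→E) = (122.17 + 53.17) − 83.75 = 91.590 mol/yr.
Box E: F(E→F) = (91.590 + 68.20) − 29.97 = 129.82 mol/yr.
Box F throughput = its input = 129.82 mol/yr; τ = 6.398×10^6 / 129.82 = 49280 yr.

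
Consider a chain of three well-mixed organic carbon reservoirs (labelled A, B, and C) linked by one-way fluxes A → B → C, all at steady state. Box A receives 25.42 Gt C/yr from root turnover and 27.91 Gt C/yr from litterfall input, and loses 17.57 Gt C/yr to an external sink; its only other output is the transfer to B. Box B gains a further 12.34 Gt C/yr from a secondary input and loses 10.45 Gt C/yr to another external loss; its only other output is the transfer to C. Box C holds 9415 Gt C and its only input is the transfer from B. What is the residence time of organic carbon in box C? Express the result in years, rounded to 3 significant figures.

250 yr

Box A: F(A→B) = (25.42 + 27.91) − 17.57 = 35.760 Gt C/yr.
Box B: F(B→C) = (35.760 + 12.34) − 10.45 = 37.650 Gt C/yr.
Box C throughput = its input = 37.650 Gt C/yr; τ = 9415 / 37.650 = 250.1 yr.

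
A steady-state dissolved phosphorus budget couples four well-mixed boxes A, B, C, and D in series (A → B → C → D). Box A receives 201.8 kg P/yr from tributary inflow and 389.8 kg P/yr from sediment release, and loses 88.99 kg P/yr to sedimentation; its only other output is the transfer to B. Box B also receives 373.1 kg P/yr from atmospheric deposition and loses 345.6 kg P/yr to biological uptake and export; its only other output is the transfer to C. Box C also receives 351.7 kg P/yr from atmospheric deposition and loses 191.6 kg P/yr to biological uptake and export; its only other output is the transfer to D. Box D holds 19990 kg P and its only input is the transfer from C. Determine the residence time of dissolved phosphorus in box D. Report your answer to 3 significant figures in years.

29.0 yr

Box A: F(A→B) = (201.8 + 389.8) − 88.99 = 502.61 kg P/yr.
Box B: F(B→C) = (502.61 + 373.1) − 345.6 = 530.11 kg P/yr.
Box C: F(C→D) = (530.11 + 351.7) − 191.6 = 690.21 kg P/yr.
Box D throughput = its input = 690.21 kg P/yr; τ = 19990 / 690.21 = 28.96 yr.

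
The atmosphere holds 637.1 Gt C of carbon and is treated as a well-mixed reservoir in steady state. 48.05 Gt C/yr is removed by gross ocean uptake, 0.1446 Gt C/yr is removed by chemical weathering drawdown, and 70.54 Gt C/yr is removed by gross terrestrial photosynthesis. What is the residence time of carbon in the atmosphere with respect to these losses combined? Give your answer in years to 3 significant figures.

5.37 yr

Total removal = 48.05 + 0.1446 + 70.54 = 118.73 Gt C/yr.
τ = M / ΣF_out = 637.1 / 118.73 = 5.366 yr.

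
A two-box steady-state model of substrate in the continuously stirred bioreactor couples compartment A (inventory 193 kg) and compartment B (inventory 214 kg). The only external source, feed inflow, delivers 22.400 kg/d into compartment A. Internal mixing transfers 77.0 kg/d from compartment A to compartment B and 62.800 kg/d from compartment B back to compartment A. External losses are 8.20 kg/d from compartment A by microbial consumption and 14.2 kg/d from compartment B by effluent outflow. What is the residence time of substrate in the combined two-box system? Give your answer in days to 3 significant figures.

18.2 d

Treat the two boxes together as one reservoir: the mixing fluxes between them are internal recycling, so τ = ΣM / Σ(external losses).
M_total = 193 + 214 = 407.00 kg.
ΣF_external_out = 8.20 + 14.2 = 22.400 kg/d.
τ = M_total / ΣF_ext = 407.00 / 22.400 = 18.17 d.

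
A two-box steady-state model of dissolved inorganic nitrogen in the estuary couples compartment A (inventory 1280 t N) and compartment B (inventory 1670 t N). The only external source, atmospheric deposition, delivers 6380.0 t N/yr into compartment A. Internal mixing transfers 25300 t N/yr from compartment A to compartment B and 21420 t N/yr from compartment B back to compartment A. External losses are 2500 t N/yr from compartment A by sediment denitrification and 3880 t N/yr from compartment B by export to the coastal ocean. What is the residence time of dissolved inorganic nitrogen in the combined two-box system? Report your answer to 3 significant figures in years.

For the system as a whole, the A↔B exchange is internal and contributes nothing to the throughput; only the external sinks remove mass.
M_total = 1280 + 1670 = 2950.0 t N.
ΣF_external_out = 2500 + 3880 = 6380.0 t N/yr.
τ = M_total / ΣF_ext = 2950.0 / 6380.0 = 0.4624 yr.

0.462 yr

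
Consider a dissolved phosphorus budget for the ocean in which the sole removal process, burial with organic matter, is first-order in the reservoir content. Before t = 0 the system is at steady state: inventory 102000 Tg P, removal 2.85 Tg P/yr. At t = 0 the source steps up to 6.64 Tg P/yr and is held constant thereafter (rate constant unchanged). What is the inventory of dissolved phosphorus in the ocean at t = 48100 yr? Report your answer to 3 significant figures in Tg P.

The sink rate constant is k = F₀/M₀ = 2.85/102000 = 2.794×10^-5 yr⁻¹.
Solving dM/dt = F₁ − kM with M(0) = M₀ gives M(t) = F₁/k + (M₀ − F₁/k)·e^(−kt).
F₁/k = 6.64/2.794×10^-5 = 237640 Tg P; kt = 2.794×10^-5 × 48100 = 1.344, e^(−kt) = 0.2608.
M(48100) = 237640 + (102000 − 237640) × 0.2608 = 237640 − 35380 = 202270 Tg P.

202000 Tg P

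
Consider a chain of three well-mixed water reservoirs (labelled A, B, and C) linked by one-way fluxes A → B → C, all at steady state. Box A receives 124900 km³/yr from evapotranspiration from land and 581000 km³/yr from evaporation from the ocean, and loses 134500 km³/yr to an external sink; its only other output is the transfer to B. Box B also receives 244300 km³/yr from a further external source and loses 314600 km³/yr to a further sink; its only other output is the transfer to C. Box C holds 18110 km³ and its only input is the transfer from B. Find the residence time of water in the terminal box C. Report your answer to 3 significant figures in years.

Box A: F(A→B) = (124900 + 581000) − 134500 = 571400 km³/yr.
Box B: F(B→C) = (571400 + 244300) − 314600 = 501100 km³/yr.
Box C throughput = its input = 501100 km³/yr; τ = 18110 / 501100 = 0.03614 yr.

0.0361 yr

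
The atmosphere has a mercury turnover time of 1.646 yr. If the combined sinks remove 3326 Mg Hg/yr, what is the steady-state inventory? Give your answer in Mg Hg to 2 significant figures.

τ = M/F ⇒ M = τ × F = 1.646 × 3326 = 5475 Mg Hg.

5500 Mg Hg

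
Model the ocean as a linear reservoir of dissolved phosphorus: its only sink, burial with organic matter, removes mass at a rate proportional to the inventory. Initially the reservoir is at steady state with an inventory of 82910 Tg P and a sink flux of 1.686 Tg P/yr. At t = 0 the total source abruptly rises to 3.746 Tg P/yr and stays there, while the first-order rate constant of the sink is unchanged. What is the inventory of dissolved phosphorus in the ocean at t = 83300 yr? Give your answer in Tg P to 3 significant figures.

The sink rate constant is k = F₀/M₀ = 1.686/82910 = 2.034×10^-5 yr⁻¹.
Solving dM/dt = F₁ − kM with M(0) = M₀ gives M(t) = F₁/k + (M₀ − F₁/k)·e^(−kt).
F₁/k = 3.746/2.034×10^-5 = 184210 Tg P; kt = 2.034×10^-5 × 83300 = 1.694, e^(−kt) = 0.1838.
M(83300) = 184210 + (82910 − 184210) × 0.1838 = 184210 − 18620 = 165590 Tg P.

166000 Tg P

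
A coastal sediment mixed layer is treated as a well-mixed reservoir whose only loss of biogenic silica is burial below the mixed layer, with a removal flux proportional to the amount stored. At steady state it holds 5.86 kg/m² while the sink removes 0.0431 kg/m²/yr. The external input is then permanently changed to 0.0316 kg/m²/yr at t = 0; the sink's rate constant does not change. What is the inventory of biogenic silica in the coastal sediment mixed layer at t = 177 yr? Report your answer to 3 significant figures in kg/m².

τ = M₀/F₀ = 5.86/0.0431 = 136.0 yr; rate constant k = 1/τ.
New steady state M_∞ = F₁/k = F₁·τ = 0.0316 × 136.0 = 4.2964 kg/m².
M(t) = M_∞ + (M₀ − M_∞)·e^(−t/τ); t/τ = 177/136.0 = 1.302, so e^(−t/τ) = 0.2720.
M(t) = 4.2964 + 1.564 × 0.2720 = 4.7218 kg/m².

4.72 kg/m²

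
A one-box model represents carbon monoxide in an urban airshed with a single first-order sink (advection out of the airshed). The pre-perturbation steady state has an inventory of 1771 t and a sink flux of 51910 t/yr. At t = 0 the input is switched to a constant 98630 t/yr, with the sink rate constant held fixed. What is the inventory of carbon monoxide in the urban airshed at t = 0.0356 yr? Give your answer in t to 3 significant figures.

2800 t

τ = M₀/F₀ = 1771/51910 = 0.03412 yr; rate constant k = 1/τ.
New steady state M_∞ = F₁/k = F₁·τ = 98630 × 0.03412 = 3364.9 t.
M(t) = M_∞ + (M₀ − M_∞)·e^(−t/τ); t/τ = 0.0356/0.03412 = 1.043, so e^(−t/τ) = 0.3522.
M(t) = 3364.9 − 1594 × 0.3522 = 2803.5 t.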